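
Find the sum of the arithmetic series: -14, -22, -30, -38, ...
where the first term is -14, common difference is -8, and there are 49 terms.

Sₙ = n/2 × (first + last)
Last term = a + (n-1)d = -14 + (49-1)×(-8) = -398
S_49 = 49/2 × (-14 + (-398))
S_49 = 49/2 × (-412) = -10094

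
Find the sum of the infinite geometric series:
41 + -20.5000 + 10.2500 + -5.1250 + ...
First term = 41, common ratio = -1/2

For |r| < 1, S = a / (1 - r)
S = 41 / (1 - (-1/2))
S = 41 / (3/2)
S = 82/3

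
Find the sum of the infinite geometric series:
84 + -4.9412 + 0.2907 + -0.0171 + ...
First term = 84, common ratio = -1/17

For |r| < 1, S = a / (1 - r)
S = 84 / (1 - (-1/17))
S = 84 / (18/17)
S = 238/3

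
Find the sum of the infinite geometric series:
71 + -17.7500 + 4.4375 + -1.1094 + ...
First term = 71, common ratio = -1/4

For |r| < 1, S = a / (1 - r)
S = 71 / (1 - (-1/4))
S = 71 / (5/4)
S = 284/5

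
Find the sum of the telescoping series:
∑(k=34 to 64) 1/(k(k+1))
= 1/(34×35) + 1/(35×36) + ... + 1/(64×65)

Partial fractions: 1/(k(k+1)) = 1/k - 1/(k+1)
The series telescopes:
= (1/34 - 1/35) + (1/35 - 1/36) + ... + (1/64 - 1/65)
= 1/34 - 1/65
= 31/2210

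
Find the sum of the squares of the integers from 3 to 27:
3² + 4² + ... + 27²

Use ∑_{k=1}^{n} k² = n(n+1)(2n+1)/6, then subtract the first 2 terms.
∑_{k=1}^{27} k² = 27×28×55/6 = 6930
∑_{k=1}^{2} k² = 2×3×5/6 = 5
∑_{k=3}^{27} k² = 6930 - 5 = 6925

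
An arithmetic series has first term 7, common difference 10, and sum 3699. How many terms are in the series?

Using S = n/2 × [2a + (n-1)d]
3699 = n/2 × [2(7) + (n-1)(10)]
3699 = n/2 × [14 + 10n - 10]
7398 = n × [4 + 10n]
10n² + (4)n - 7398 = 0
Discriminant: Δ = (4)² - 4(10)(-7398) = 16 + 295920 = 295936
√Δ = 544
n = [-(4) + √Δ] / (2·10) = (-4 + 544) / 20 = 540 / 20 = 27
(The negative root is discarded since n must be a positive integer.)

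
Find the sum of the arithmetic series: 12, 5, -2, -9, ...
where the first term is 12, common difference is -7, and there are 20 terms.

Sₙ = n/2 × (first + last)
Last term = a + (n-1)d = 12 + (20-1)×(-7) = -121
S_20 = 20/2 × (12 + (-121))
S_20 = 20/2 × (-109) = -1090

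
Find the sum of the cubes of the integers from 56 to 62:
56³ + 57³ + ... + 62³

Use ∑_{k=1}^{n} k³ = [n(n+1)/2]², then subtract the first 55 terms.
∑_{k=1}^{62} k³ = [62×63/2]² = 1953² = 3814209
∑_{k=1}^{55} k³ = [55×56/2]² = 1540² = 2371600
∑_{k=56}^{62} k³ = 3814209 - 2371600 = 1442609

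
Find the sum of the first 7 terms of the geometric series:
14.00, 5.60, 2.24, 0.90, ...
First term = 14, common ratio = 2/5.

Sₙ = a(1 - rⁿ) / (1 - r)
S_7 = 14(1 - (2/5)^7) / (1 - (2/5))
S_7 = 14(1 - (128/78125)) / (3/5)
S_7 = 363986/15625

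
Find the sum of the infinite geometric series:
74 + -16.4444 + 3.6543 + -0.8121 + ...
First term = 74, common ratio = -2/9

For |r| < 1, S = a / (1 - r)
S = 74 / (1 - (-2/9))
S = 74 / (11/9)
S = 666/11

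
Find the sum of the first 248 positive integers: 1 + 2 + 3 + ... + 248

Formula: ∑k = n(n+1)/2
= 248×249/2
= 61752/2
= 30876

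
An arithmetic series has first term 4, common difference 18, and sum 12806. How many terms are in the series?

Using S = n/2 × [2a + (n-1)d]
12806 = n/2 × [2(4) + (n-1)(18)]
12806 = n/2 × [8 + 18n - 18]
25612 = n × [-10 + 18n]
18n² + (-10)n - 25612 = 0
Discriminant: Δ = (-10)² - 4(18)(-25612) = 100 + 1844064 = 1844164
√Δ = 1358
n = [-(-10) + √Δ] / (2·18) = (10 + 1358) / 36 = 1368 / 36 = 38
(The negative root is discarded since n must be a positive integer.)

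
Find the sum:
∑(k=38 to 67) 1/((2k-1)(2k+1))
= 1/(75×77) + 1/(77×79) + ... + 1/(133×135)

Partial fractions: 1/((2k-1)(2k+1)) = (1/2)[1/(2k-1) - 1/(2k+1)]
The series telescopes:
= (1/2)[1/75 - 1/135]
= 2/675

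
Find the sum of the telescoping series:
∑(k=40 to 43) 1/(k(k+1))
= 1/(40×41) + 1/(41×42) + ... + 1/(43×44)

Partial fractions: 1/(k(k+1)) = 1/k - 1/(k+1)
The series telescopes:
= (1/40 - 1/41) + (1/41 - 1/42) + ... + (1/43 - 1/44)
= 1/40 - 1/44
= 1/440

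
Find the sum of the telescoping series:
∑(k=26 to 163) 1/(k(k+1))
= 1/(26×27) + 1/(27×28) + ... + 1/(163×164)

Partial fractions: 1/(k(k+1)) = 1/k - 1/(k+1)
The series telescopes:
= (1/26 - 1/27) + (1/27 - 1/28) + ... + (1/163 - 1/164)
= 1/26 - 1/164
= 69/2132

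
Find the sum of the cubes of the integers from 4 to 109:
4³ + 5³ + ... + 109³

Use ∑_{k=1}^{n} k³ = [n(n+1)/2]², then subtract the first 3 terms.
∑_{k=1}^{109} k³ = [109×110/2]² = 5995² = 35940025
∑_{k=1}^{3} k³ = [3×4/2]² = 6² = 36
∑_{k=4}^{109} k³ = 35940025 - 36 = 35939989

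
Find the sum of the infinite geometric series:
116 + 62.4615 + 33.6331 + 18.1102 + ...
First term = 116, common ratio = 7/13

For |r| < 1, S = a / (1 - r)
S = 116 / (1 - (7/13))
S = 116 / (6/13)
S = 754/3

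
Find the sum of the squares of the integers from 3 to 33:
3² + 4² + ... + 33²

Use ∑_{k=1}^{n} k² = n(n+1)(2n+1)/6, then subtract the first 2 terms.
∑_{k=1}^{33} k² = 33×34×67/6 = 12529
∑_{k=1}^{2} k² = 2×3×5/6 = 5
∑_{k=3}^{33} k² = 12529 - 5 = 12524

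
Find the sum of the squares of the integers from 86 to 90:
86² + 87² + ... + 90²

Use ∑_{k=1}^{n} k² = n(n+1)(2n+1)/6, then subtract the first 85 terms.
∑_{k=1}^{90} k² = 90×91×181/6 = 247065
∑_{k=1}^{85} k² = 85×86×171/6 = 208335
∑_{k=86}^{90} k² = 247065 - 208335 = 38730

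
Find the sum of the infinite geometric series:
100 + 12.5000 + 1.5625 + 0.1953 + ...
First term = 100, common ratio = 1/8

For |r| < 1, S = a / (1 - r)
S = 100 / (1 - (1/8))
S = 100 / (7/8)
S = 800/7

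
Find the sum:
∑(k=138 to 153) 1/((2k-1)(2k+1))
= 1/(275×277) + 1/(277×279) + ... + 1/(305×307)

Partial fractions: 1/((2k-1)(2k+1)) = (1/2)[1/(2k-1) - 1/(2k+1)]
The series telescopes:
= (1/2)[1/275 - 1/307]
= 16/84425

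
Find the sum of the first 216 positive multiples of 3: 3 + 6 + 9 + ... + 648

Factor out 3: = 3(1 + 2 + ... + 216) = 3 × n(n+1)/2
= 3 × 216×217/2
= 3 × 23436
= 70308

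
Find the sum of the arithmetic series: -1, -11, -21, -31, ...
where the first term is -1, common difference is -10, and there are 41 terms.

Sₙ = n/2 × (first + last)
Last term = a + (n-1)d = -1 + (41-1)×(-10) = -401
S_41 = 41/2 × (-1 + (-401))
S_41 = 41/2 × (-402) = -8241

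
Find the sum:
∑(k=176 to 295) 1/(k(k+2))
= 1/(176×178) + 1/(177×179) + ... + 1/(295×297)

Partial fractions: 1/(k(k+2)) = (1/2)[1/k - 1/(k+2)]
Telescoping leaves the first two and last two terms:
= (1/2)[1/176 + 1/177 - 1/296 - 1/297]
= 4325/1886112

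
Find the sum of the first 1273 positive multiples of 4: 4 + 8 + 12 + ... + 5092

Factor out 4: = 4(1 + 2 + ... + 1273) = 4 × n(n+1)/2
= 4 × 1273×1274/2
= 4 × 810901
= 3243604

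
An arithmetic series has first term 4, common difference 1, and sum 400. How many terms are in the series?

Using S = n/2 × [2a + (n-1)d]
400 = n/2 × [2(4) + (n-1)(1)]
400 = n/2 × [8 + 1n - 1]
800 = n × [7 + 1n]
1n² + (7)n - 800 = 0
Discriminant: Δ = (7)² - 4(1)(-800) = 49 + 3200 = 3249
√Δ = 57
n = [-(7) + √Δ] / (2·1) = (-7 + 57) / 2 = 50 / 2 = 25
(The negative root is discarded since n must be a positive integer.)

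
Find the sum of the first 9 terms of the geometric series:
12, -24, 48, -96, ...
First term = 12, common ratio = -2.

Sₙ = a(1 - rⁿ) / (1 - r)
S_9 = 12(1 - (-2)^9) / (1 - (-2))
S_9 = 12(1 - (-512)) / (3)
S_9 = 2052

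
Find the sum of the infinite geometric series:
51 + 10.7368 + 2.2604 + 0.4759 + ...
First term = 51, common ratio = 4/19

For |r| < 1, S = a / (1 - r)
S = 51 / (1 - (4/19))
S = 51 / (15/19)
S = 323/5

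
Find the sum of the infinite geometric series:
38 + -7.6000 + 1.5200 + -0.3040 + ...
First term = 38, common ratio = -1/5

For |r| < 1, S = a / (1 - r)
S = 38 / (1 - (-1/5))
S = 38 / (6/5)
S = 95/3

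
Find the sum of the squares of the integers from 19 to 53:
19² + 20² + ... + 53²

Use ∑_{k=1}^{n} k² = n(n+1)(2n+1)/6, then subtract the first 18 terms.
∑_{k=1}^{53} k² = 53×54×107/6 = 51039
∑_{k=1}^{18} k² = 18×19×37/6 = 2109
∑_{k=19}^{53} k² = 51039 - 2109 = 48930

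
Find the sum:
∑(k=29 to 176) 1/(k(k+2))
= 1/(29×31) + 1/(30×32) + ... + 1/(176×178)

Partial fractions: 1/(k(k+2)) = (1/2)[1/k - 1/(k+2)]
Telescoping leaves the first two and last two terms:
= (1/2)[1/29 + 1/30 - 1/177 - 1/178]
= 129167/4568370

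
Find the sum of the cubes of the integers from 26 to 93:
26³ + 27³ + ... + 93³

Use ∑_{k=1}^{n} k³ = [n(n+1)/2]², then subtract the first 25 terms.
∑_{k=1}^{93} k³ = [93×94/2]² = 4371² = 19105641
∑_{k=1}^{25} k³ = [25×26/2]² = 325² = 105625
∑_{k=26}^{93} k³ = 19105641 - 105625 = 19000016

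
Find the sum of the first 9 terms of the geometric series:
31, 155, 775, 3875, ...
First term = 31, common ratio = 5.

Sₙ = a(1 - rⁿ) / (1 - r)
S_9 = 31(1 - 5^9) / (1 - 5)
S_9 = 31(1 - 1953125) / (-4)
S_9 = 15136711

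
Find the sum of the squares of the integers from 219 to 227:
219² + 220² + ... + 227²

Use ∑_{k=1}^{n} k² = n(n+1)(2n+1)/6, then subtract the first 218 terms.
∑_{k=1}^{227} k² = 227×228×455/6 = 3924830
∑_{k=1}^{218} k² = 218×219×437/6 = 3477209
∑_{k=219}^{227} k² = 3924830 - 3477209 = 447621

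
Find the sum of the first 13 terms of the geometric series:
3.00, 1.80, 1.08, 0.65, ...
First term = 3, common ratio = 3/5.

Sₙ = a(1 - rⁿ) / (1 - r)
S_13 = 3(1 - (3/5)^13) / (1 - (3/5))
S_13 = 3(1 - (1594323/1220703125)) / (2/5)
S_13 = 1828663203/244140625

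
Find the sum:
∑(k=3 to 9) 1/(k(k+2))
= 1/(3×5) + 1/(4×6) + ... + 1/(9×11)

Partial fractions: 1/(k(k+2)) = (1/2)[1/k - 1/(k+2)]
Telescoping leaves the first two and last two terms:
= (1/2)[1/3 + 1/4 - 1/10 - 1/11]
= 259/1320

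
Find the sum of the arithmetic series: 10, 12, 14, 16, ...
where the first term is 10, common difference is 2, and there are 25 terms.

Sₙ = n/2 × (first + last)
Last term = a + (n-1)d = 10 + (25-1)×2 = 58
S_25 = 25/2 × (10 + 58)
S_25 = 25/2 × 68 = 850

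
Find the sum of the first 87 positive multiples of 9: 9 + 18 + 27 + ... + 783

Factor out 9: = 9(1 + 2 + ... + 87) = 9 × n(n+1)/2
= 9 × 87×88/2
= 9 × 3828
= 34452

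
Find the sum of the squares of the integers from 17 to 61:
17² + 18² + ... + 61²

Use ∑_{k=1}^{n} k² = n(n+1)(2n+1)/6, then subtract the first 16 terms.
∑_{k=1}^{61} k² = 61×62×123/6 = 77531
∑_{k=1}^{16} k² = 16×17×33/6 = 1496
∑_{k=17}^{61} k² = 77531 - 1496 = 76035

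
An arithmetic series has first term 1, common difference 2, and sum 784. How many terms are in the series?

Using S = n/2 × [2a + (n-1)d]
784 = n/2 × [2(1) + (n-1)(2)]
784 = n/2 × [2 + 2n - 2]
1568 = n × [0 + 2n]
2n² + (0)n - 1568 = 0
Discriminant: Δ = (0)² - 4(2)(-1568) = 0 + 12544 = 12544
√Δ = 112
n = [-(0) + √Δ] / (2·2) = (0 + 112) / 4 = 112 / 4 = 28
(The negative root is discarded since n must be a positive integer.)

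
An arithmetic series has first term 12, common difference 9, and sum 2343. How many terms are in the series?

Using S = n/2 × [2a + (n-1)d]
2343 = n/2 × [2(12) + (n-1)(9)]
2343 = n/2 × [24 + 9n - 9]
4686 = n × [15 + 9n]
9n² + (15)n - 4686 = 0
Discriminant: Δ = (15)² - 4(9)(-4686) = 225 + 168696 = 168921
√Δ = 411
n = [-(15) + √Δ] / (2·9) = (-15 + 411) / 18 = 396 / 18 = 22
(The negative root is discarded since n must be a positive integer.)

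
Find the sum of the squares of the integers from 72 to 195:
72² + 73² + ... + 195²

Use ∑_{k=1}^{n} k² = n(n+1)(2n+1)/6, then subtract the first 71 terms.
∑_{k=1}^{195} k² = 195×196×391/6 = 2490670
∑_{k=1}^{71} k² = 71×72×143/6 = 121836
∑_{k=72}^{195} k² = 2490670 - 121836 = 2368834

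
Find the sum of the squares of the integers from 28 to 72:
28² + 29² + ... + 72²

Use ∑_{k=1}^{n} k² = n(n+1)(2n+1)/6, then subtract the first 27 terms.
∑_{k=1}^{72} k² = 72×73×145/6 = 127020
∑_{k=1}^{27} k² = 27×28×55/6 = 6930
∑_{k=28}^{72} k² = 127020 - 6930 = 120090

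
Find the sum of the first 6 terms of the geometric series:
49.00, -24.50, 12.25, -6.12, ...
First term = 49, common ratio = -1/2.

Sₙ = a(1 - rⁿ) / (1 - r)
S_6 = 49(1 - (-1/2)^6) / (1 - (-1/2))
S_6 = 49(1 - (1/64)) / (3/2)
S_6 = 1029/32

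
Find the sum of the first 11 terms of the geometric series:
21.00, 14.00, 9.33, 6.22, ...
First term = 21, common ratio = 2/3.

Sₙ = a(1 - rⁿ) / (1 - r)
S_11 = 21(1 - (2/3)^11) / (1 - (2/3))
S_11 = 21(1 - (2048/177147)) / (1/3)
S_11 = 1225693/19683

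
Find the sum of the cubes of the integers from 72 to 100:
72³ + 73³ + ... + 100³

Use ∑_{k=1}^{n} k³ = [n(n+1)/2]², then subtract the first 71 terms.
∑_{k=1}^{100} k³ = [100×101/2]² = 5050² = 25502500
∑_{k=1}^{71} k³ = [71×72/2]² = 2556² = 6533136
∑_{k=72}^{100} k³ = 25502500 - 6533136 = 18969364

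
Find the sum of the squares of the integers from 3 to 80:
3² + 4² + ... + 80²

Use ∑_{k=1}^{n} k² = n(n+1)(2n+1)/6, then subtract the first 2 terms.
∑_{k=1}^{80} k² = 80×81×161/6 = 173880
∑_{k=1}^{2} k² = 2×3×5/6 = 5
∑_{k=3}^{80} k² = 173880 - 5 = 173875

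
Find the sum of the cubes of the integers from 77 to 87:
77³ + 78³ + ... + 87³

Use ∑_{k=1}^{n} k³ = [n(n+1)/2]², then subtract the first 76 terms.
∑_{k=1}^{87} k³ = [87×88/2]² = 3828² = 14653584
∑_{k=1}^{76} k³ = [76×77/2]² = 2926² = 8561476
∑_{k=77}^{87} k³ = 14653584 - 8561476 = 6092108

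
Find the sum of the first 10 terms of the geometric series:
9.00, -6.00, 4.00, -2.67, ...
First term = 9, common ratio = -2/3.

Sₙ = a(1 - rⁿ) / (1 - r)
S_10 = 9(1 - (-2/3)^10) / (1 - (-2/3))
S_10 = 9(1 - (1024/59049)) / (5/3)
S_10 = 11605/2187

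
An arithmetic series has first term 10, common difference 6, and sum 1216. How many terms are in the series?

Using S = n/2 × [2a + (n-1)d]
1216 = n/2 × [2(10) + (n-1)(6)]
1216 = n/2 × [20 + 6n - 6]
2432 = n × [14 + 6n]
6n² + (14)n - 2432 = 0
Discriminant: Δ = (14)² - 4(6)(-2432) = 196 + 58368 = 58564
√Δ = 242
n = [-(14) + √Δ] / (2·6) = (-14 + 242) / 12 = 228 / 12 = 19
(The negative root is discarded since n must be a positive integer.)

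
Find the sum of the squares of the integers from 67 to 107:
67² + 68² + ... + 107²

Use ∑_{k=1}^{n} k² = n(n+1)(2n+1)/6, then subtract the first 66 terms.
∑_{k=1}^{107} k² = 107×108×215/6 = 414090
∑_{k=1}^{66} k² = 66×67×133/6 = 98021
∑_{k=67}^{107} k² = 414090 - 98021 = 316069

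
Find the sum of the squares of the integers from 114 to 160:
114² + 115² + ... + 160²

Use ∑_{k=1}^{n} k² = n(n+1)(2n+1)/6, then subtract the first 113 terms.
∑_{k=1}^{160} k² = 160×161×321/6 = 1378160
∑_{k=1}^{113} k² = 113×114×227/6 = 487369
∑_{k=114}^{160} k² = 1378160 - 487369 = 890791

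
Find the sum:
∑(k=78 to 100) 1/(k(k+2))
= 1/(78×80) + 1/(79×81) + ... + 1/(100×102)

Partial fractions: 1/(k(k+2)) = (1/2)[1/k - 1/(k+2)]
Telescoping leaves the first two and last two terms:
= (1/2)[1/78 + 1/79 - 1/101 - 1/102]
= 15272/5290077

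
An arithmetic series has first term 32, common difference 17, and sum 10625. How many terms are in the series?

Using S = n/2 × [2a + (n-1)d]
10625 = n/2 × [2(32) + (n-1)(17)]
10625 = n/2 × [64 + 17n - 17]
21250 = n × [47 + 17n]
17n² + (47)n - 21250 = 0
Discriminant: Δ = (47)² - 4(17)(-21250) = 2209 + 1445000 = 1447209
√Δ = 1203
n = [-(47) + √Δ] / (2·17) = (-47 + 1203) / 34 = 1156 / 34 = 34
(The negative root is discarded since n must be a positive integer.)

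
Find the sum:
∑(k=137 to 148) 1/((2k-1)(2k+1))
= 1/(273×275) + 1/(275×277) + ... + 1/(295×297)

Partial fractions: 1/((2k-1)(2k+1)) = (1/2)[1/(2k-1) - 1/(2k+1)]
The series telescopes:
= (1/2)[1/273 - 1/297]
= 4/27027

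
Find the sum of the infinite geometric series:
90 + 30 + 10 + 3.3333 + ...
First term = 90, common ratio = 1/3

For |r| < 1, S = a / (1 - r)
S = 90 / (1 - (1/3))
S = 90 / (2/3)
S = 135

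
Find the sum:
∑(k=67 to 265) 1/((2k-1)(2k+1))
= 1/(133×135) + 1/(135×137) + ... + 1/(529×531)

Partial fractions: 1/((2k-1)(2k+1)) = (1/2)[1/(2k-1) - 1/(2k+1)]
The series telescopes:
= (1/2)[1/133 - 1/531]
= 199/70623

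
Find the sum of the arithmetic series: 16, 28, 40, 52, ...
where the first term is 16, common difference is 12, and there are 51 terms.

Sₙ = n/2 × (first + last)
Last term = a + (n-1)d = 16 + (51-1)×12 = 616
S_51 = 51/2 × (16 + 616)
S_51 = 51/2 × 632 = 16116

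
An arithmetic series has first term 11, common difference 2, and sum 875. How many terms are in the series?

Using S = n/2 × [2a + (n-1)d]
875 = n/2 × [2(11) + (n-1)(2)]
875 = n/2 × [22 + 2n - 2]
1750 = n × [20 + 2n]
2n² + (20)n - 1750 = 0
Discriminant: Δ = (20)² - 4(2)(-1750) = 400 + 14000 = 14400
√Δ = 120
n = [-(20) + √Δ] / (2·2) = (-20 + 120) / 4 = 100 / 4 = 25
(The negative root is discarded since n must be a positive integer.)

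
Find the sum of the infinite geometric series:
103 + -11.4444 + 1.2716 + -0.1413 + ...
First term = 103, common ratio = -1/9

For |r| < 1, S = a / (1 - r)
S = 103 / (1 - (-1/9))
S = 103 / (10/9)
S = 927/10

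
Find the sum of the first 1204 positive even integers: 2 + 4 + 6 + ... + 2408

Sum of first n even numbers = n(n+1)
= 1204×1205
= 1450820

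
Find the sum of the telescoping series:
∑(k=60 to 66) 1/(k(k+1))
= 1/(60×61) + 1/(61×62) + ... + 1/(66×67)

Partial fractions: 1/(k(k+1)) = 1/k - 1/(k+1)
The series telescopes:
= (1/60 - 1/61) + (1/61 - 1/62) + ... + (1/66 - 1/67)
= 1/60 - 1/67
= 7/4020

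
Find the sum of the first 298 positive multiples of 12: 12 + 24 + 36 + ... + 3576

Factor out 12: = 12(1 + 2 + ... + 298) = 12 × n(n+1)/2
= 12 × 298×299/2
= 12 × 44551
= 534612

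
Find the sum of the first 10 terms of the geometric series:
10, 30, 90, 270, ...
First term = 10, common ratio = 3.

Sₙ = a(1 - rⁿ) / (1 - r)
S_10 = 10(1 - 3^10) / (1 - 3)
S_10 = 10(1 - 59049) / (-2)
S_10 = 295240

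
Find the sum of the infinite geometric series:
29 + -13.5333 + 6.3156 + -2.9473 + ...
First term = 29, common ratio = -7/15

For |r| < 1, S = a / (1 - r)
S = 29 / (1 - (-7/15))
S = 29 / (22/15)
S = 435/22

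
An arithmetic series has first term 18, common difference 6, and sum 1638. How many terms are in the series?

Using S = n/2 × [2a + (n-1)d]
1638 = n/2 × [2(18) + (n-1)(6)]
1638 = n/2 × [36 + 6n - 6]
3276 = n × [30 + 6n]
6n² + (30)n - 3276 = 0
Discriminant: Δ = (30)² - 4(6)(-3276) = 900 + 78624 = 79524
√Δ = 282
n = [-(30) + √Δ] / (2·6) = (-30 + 282) / 12 = 252 / 12 = 21
(The negative root is discarded since n must be a positive integer.)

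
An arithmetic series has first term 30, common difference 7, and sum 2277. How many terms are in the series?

Using S = n/2 × [2a + (n-1)d]
2277 = n/2 × [2(30) + (n-1)(7)]
2277 = n/2 × [60 + 7n - 7]
4554 = n × [53 + 7n]
7n² + (53)n - 4554 = 0
Discriminant: Δ = (53)² - 4(7)(-4554) = 2809 + 127512 = 130321
√Δ = 361
n = [-(53) + √Δ] / (2·7) = (-53 + 361) / 14 = 308 / 14 = 22
(The negative root is discarded since n must be a positive integer.)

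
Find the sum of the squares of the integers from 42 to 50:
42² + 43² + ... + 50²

Use ∑_{k=1}^{n} k² = n(n+1)(2n+1)/6, then subtract the first 41 terms.
∑_{k=1}^{50} k² = 50×51×101/6 = 42925
∑_{k=1}^{41} k² = 41×42×83/6 = 23821
∑_{k=42}^{50} k² = 42925 - 23821 = 19104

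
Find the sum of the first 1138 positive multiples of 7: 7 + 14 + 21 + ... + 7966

Factor out 7: = 7(1 + 2 + ... + 1138) = 7 × n(n+1)/2
= 7 × 1138×1139/2
= 7 × 648091
= 4536637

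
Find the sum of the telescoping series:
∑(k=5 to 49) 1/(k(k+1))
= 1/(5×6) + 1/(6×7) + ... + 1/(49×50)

Partial fractions: 1/(k(k+1)) = 1/k - 1/(k+1)
The series telescopes:
= (1/5 - 1/6) + (1/6 - 1/7) + ... + (1/49 - 1/50)
= 1/5 - 1/50
= 9/50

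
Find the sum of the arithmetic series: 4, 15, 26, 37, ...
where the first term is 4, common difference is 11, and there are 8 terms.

Sₙ = n/2 × (first + last)
Last term = a + (n-1)d = 4 + (8-1)×11 = 81
S_8 = 8/2 × (4 + 81)
S_8 = 8/2 × 85 = 340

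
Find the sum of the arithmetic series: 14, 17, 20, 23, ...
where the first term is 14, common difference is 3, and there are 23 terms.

Sₙ = n/2 × (first + last)
Last term = a + (n-1)d = 14 + (23-1)×3 = 80
S_23 = 23/2 × (14 + 80)
S_23 = 23/2 × 94 = 1081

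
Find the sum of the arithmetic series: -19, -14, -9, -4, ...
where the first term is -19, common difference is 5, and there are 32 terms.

Sₙ = n/2 × (first + last)
Last term = a + (n-1)d = -19 + (32-1)×5 = 136
S_32 = 32/2 × (-19 + 136)
S_32 = 32/2 × 117 = 1872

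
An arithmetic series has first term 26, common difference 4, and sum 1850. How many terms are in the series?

Using S = n/2 × [2a + (n-1)d]
1850 = n/2 × [2(26) + (n-1)(4)]
1850 = n/2 × [52 + 4n - 4]
3700 = n × [48 + 4n]
4n² + (48)n - 3700 = 0
Discriminant: Δ = (48)² - 4(4)(-3700) = 2304 + 59200 = 61504
√Δ = 248
n = [-(48) + √Δ] / (2·4) = (-48 + 248) / 8 = 200 / 8 = 25
(The negative root is discarded since n must be a positive integer.)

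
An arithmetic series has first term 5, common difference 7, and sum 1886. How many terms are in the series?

Using S = n/2 × [2a + (n-1)d]
1886 = n/2 × [2(5) + (n-1)(7)]
1886 = n/2 × [10 + 7n - 7]
3772 = n × [3 + 7n]
7n² + (3)n - 3772 = 0
Discriminant: Δ = (3)² - 4(7)(-3772) = 9 + 105616 = 105625
√Δ = 325
n = [-(3) + √Δ] / (2·7) = (-3 + 325) / 14 = 322 / 14 = 23
(The negative root is discarded since n must be a positive integer.)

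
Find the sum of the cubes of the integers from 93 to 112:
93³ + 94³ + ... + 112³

Use ∑_{k=1}^{n} k³ = [n(n+1)/2]², then subtract the first 92 terms.
∑_{k=1}^{112} k³ = [112×113/2]² = 6328² = 40043584
∑_{k=1}^{92} k³ = [92×93/2]² = 4278² = 18301284
∑_{k=93}^{112} k³ = 40043584 - 18301284 = 21742300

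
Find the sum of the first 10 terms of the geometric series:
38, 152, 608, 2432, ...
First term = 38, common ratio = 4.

Sₙ = a(1 - rⁿ) / (1 - r)
S_10 = 38(1 - 4^10) / (1 - 4)
S_10 = 38(1 - 1048576) / (-3)
S_10 = 13281950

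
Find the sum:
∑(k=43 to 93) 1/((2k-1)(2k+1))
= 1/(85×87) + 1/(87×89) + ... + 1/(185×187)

Partial fractions: 1/((2k-1)(2k+1)) = (1/2)[1/(2k-1) - 1/(2k+1)]
The series telescopes:
= (1/2)[1/85 - 1/187]
= 3/935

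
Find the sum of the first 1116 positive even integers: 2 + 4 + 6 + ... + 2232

Sum of first n even numbers = n(n+1)
= 1116×1117
= 1246572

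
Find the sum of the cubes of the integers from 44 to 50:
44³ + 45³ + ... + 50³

Use ∑_{k=1}^{n} k³ = [n(n+1)/2]², then subtract the first 43 terms.
∑_{k=1}^{50} k³ = [50×51/2]² = 1275² = 1625625
∑_{k=1}^{43} k³ = [43×44/2]² = 946² = 894916
∑_{k=44}^{50} k³ = 1625625 - 894916 = 730709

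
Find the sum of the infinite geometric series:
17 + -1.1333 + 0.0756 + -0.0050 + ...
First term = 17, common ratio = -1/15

For |r| < 1, S = a / (1 - r)
S = 17 / (1 - (-1/15))
S = 17 / (16/15)
S = 255/16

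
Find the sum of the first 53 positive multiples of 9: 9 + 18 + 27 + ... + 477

Factor out 9: = 9(1 + 2 + ... + 53) = 9 × n(n+1)/2
= 9 × 53×54/2
= 9 × 1431
= 12879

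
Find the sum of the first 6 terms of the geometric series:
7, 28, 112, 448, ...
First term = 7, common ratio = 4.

Sₙ = a(1 - rⁿ) / (1 - r)
S_6 = 7(1 - 4^6) / (1 - 4)
S_6 = 7(1 - 4096) / (-3)
S_6 = 9555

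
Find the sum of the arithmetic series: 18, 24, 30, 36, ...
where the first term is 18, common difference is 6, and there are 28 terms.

Sₙ = n/2 × (first + last)
Last term = a + (n-1)d = 18 + (28-1)×6 = 180
S_28 = 28/2 × (18 + 180)
S_28 = 28/2 × 198 = 2772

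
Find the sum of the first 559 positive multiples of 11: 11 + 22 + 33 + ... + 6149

Factor out 11: = 11(1 + 2 + ... + 559) = 11 × n(n+1)/2
= 11 × 559×560/2
= 11 × 156520
= 1721720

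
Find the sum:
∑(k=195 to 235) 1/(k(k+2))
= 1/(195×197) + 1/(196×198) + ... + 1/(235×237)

Partial fractions: 1/(k(k+2)) = (1/2)[1/k - 1/(k+2)]
Telescoping leaves the first two and last two terms:
= (1/2)[1/195 + 1/196 - 1/236 - 1/237]
= 157973/178143420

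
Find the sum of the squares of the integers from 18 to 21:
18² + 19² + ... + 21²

Use ∑_{k=1}^{n} k² = n(n+1)(2n+1)/6, then subtract the first 17 terms.
∑_{k=1}^{21} k² = 21×22×43/6 = 3311
∑_{k=1}^{17} k² = 17×18×35/6 = 1785
∑_{k=18}^{21} k² = 3311 - 1785 = 1526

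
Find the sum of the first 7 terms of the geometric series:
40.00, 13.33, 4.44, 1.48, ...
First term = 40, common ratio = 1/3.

Sₙ = a(1 - rⁿ) / (1 - r)
S_7 = 40(1 - (1/3)^7) / (1 - (1/3))
S_7 = 40(1 - (1/2187)) / (2/3)
S_7 = 43720/729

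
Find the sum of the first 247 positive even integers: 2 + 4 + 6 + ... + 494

Sum of first n even numbers = n(n+1)
= 247×248
= 61256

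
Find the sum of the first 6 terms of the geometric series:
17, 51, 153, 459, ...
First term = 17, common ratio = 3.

Sₙ = a(1 - rⁿ) / (1 - r)
S_6 = 17(1 - 3^6) / (1 - 3)
S_6 = 17(1 - 729) / (-2)
S_6 = 6188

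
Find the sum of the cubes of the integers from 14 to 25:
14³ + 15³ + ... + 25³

Use ∑_{k=1}^{n} k³ = [n(n+1)/2]², then subtract the first 13 terms.
∑_{k=1}^{25} k³ = [25×26/2]² = 325² = 105625
∑_{k=1}^{13} k³ = [13×14/2]² = 91² = 8281
∑_{k=14}^{25} k³ = 105625 - 8281 = 97344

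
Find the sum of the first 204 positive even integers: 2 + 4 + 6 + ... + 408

Sum of first n even numbers = n(n+1)
= 204×205
= 41820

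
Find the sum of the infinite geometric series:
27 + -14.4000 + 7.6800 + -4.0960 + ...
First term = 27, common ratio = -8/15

For |r| < 1, S = a / (1 - r)
S = 27 / (1 - (-8/15))
S = 27 / (23/15)
S = 405/23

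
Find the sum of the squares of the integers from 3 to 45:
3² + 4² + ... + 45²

Use ∑_{k=1}^{n} k² = n(n+1)(2n+1)/6, then subtract the first 2 terms.
∑_{k=1}^{45} k² = 45×46×91/6 = 31395
∑_{k=1}^{2} k² = 2×3×5/6 = 5
∑_{k=3}^{45} k² = 31395 - 5 = 31390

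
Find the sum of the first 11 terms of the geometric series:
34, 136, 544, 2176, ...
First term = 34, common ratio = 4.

Sₙ = a(1 - rⁿ) / (1 - r)
S_11 = 34(1 - 4^11) / (1 - 4)
S_11 = 34(1 - 4194304) / (-3)
S_11 = 47535434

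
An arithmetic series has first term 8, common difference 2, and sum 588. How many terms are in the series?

Using S = n/2 × [2a + (n-1)d]
588 = n/2 × [2(8) + (n-1)(2)]
588 = n/2 × [16 + 2n - 2]
1176 = n × [14 + 2n]
2n² + (14)n - 1176 = 0
Discriminant: Δ = (14)² - 4(2)(-1176) = 196 + 9408 = 9604
√Δ = 98
n = [-(14) + √Δ] / (2·2) = (-14 + 98) / 4 = 84 / 4 = 21
(The negative root is discarded since n must be a positive integer.)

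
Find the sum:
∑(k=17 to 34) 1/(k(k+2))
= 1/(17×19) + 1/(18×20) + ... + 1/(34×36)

Partial fractions: 1/(k(k+2)) = (1/2)[1/k - 1/(k+2)]
Telescoping leaves the first two and last two terms:
= (1/2)[1/17 + 1/18 - 1/35 - 1/36]
= 1243/42840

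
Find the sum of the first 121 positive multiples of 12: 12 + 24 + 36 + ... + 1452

Factor out 12: = 12(1 + 2 + ... + 121) = 12 × n(n+1)/2
= 12 × 121×122/2
= 12 × 7381
= 88572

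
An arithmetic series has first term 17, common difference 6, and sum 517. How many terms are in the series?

Using S = n/2 × [2a + (n-1)d]
517 = n/2 × [2(17) + (n-1)(6)]
517 = n/2 × [34 + 6n - 6]
1034 = n × [28 + 6n]
6n² + (28)n - 1034 = 0
Discriminant: Δ = (28)² - 4(6)(-1034) = 784 + 24816 = 25600
√Δ = 160
n = [-(28) + √Δ] / (2·6) = (-28 + 160) / 12 = 132 / 12 = 11
(The negative root is discarded since n must be a positive integer.)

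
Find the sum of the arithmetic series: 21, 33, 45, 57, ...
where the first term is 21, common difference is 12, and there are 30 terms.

Sₙ = n/2 × (first + last)
Last term = a + (n-1)d = 21 + (30-1)×12 = 369
S_30 = 30/2 × (21 + 369)
S_30 = 30/2 × 390 = 5850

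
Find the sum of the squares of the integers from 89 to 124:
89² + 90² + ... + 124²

Use ∑_{k=1}^{n} k² = n(n+1)(2n+1)/6, then subtract the first 88 terms.
∑_{k=1}^{124} k² = 124×125×249/6 = 643250
∑_{k=1}^{88} k² = 88×89×177/6 = 231044
∑_{k=89}^{124} k² = 643250 - 231044 = 412206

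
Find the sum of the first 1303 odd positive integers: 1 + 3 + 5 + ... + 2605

Sum of first n odd numbers = n²
= 1303²
= 1697809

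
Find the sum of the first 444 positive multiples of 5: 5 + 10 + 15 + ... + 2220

Factor out 5: = 5(1 + 2 + ... + 444) = 5 × n(n+1)/2
= 5 × 444×445/2
= 5 × 98790
= 493950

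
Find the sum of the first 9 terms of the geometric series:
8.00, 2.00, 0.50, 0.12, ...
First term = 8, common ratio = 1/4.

Sₙ = a(1 - rⁿ) / (1 - r)
S_9 = 8(1 - (1/4)^9) / (1 - (1/4))
S_9 = 8(1 - (1/262144)) / (3/4)
S_9 = 87381/8192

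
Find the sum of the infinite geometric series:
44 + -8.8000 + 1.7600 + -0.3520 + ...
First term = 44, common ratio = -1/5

For |r| < 1, S = a / (1 - r)
S = 44 / (1 - (-1/5))
S = 44 / (6/5)
S = 110/3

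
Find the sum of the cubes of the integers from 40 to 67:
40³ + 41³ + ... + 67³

Use ∑_{k=1}^{n} k³ = [n(n+1)/2]², then subtract the first 39 terms.
∑_{k=1}^{67} k³ = [67×68/2]² = 2278² = 5189284
∑_{k=1}^{39} k³ = [39×40/2]² = 780² = 608400
∑_{k=40}^{67} k³ = 5189284 - 608400 = 4580884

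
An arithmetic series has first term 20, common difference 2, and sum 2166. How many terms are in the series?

Using S = n/2 × [2a + (n-1)d]
2166 = n/2 × [2(20) + (n-1)(2)]
2166 = n/2 × [40 + 2n - 2]
4332 = n × [38 + 2n]
2n² + (38)n - 4332 = 0
Discriminant: Δ = (38)² - 4(2)(-4332) = 1444 + 34656 = 36100
√Δ = 190
n = [-(38) + √Δ] / (2·2) = (-38 + 190) / 4 = 152 / 4 = 38
(The negative root is discarded since n must be a positive integer.)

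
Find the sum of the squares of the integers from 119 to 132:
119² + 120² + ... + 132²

Use ∑_{k=1}^{n} k² = n(n+1)(2n+1)/6, then subtract the first 118 terms.
∑_{k=1}^{132} k² = 132×133×265/6 = 775390
∑_{k=1}^{118} k² = 118×119×237/6 = 554659
∑_{k=119}^{132} k² = 775390 - 554659 = 220731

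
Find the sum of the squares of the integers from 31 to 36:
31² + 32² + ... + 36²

Use ∑_{k=1}^{n} k² = n(n+1)(2n+1)/6, then subtract the first 30 terms.
∑_{k=1}^{36} k² = 36×37×73/6 = 16206
∑_{k=1}^{30} k² = 30×31×61/6 = 9455
∑_{k=31}^{36} k² = 16206 - 9455 = 6751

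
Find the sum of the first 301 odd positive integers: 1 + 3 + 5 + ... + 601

Sum of first n odd numbers = n²
= 301²
= 90601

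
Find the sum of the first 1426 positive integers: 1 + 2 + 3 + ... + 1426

Formula: ∑k = n(n+1)/2
= 1426×1427/2
= 2034902/2
= 1017451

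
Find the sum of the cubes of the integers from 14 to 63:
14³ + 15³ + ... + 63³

Use ∑_{k=1}^{n} k³ = [n(n+1)/2]², then subtract the first 13 terms.
∑_{k=1}^{63} k³ = [63×64/2]² = 2016² = 4064256
∑_{k=1}^{13} k³ = [13×14/2]² = 91² = 8281
∑_{k=14}^{63} k³ = 4064256 - 8281 = 4055975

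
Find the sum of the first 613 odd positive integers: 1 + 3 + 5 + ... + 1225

Sum of first n odd numbers = n²
= 613²
= 375769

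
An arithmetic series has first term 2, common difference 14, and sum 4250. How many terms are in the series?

Using S = n/2 × [2a + (n-1)d]
4250 = n/2 × [2(2) + (n-1)(14)]
4250 = n/2 × [4 + 14n - 14]
8500 = n × [-10 + 14n]
14n² + (-10)n - 8500 = 0
Discriminant: Δ = (-10)² - 4(14)(-8500) = 100 + 476000 = 476100
√Δ = 690
n = [-(-10) + √Δ] / (2·14) = (10 + 690) / 28 = 700 / 28 = 25
(The negative root is discarded since n must be a positive integer.)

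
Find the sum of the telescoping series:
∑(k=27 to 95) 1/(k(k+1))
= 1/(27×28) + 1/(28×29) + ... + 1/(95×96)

Partial fractions: 1/(k(k+1)) = 1/k - 1/(k+1)
The series telescopes:
= (1/27 - 1/28) + (1/28 - 1/29) + ... + (1/95 - 1/96)
= 1/27 - 1/96
= 23/864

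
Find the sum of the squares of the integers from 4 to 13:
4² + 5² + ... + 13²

Use ∑_{k=1}^{n} k² = n(n+1)(2n+1)/6, then subtract the first 3 terms.
∑_{k=1}^{13} k² = 13×14×27/6 = 819
∑_{k=1}^{3} k² = 3×4×7/6 = 14
∑_{k=4}^{13} k² = 819 - 14 = 805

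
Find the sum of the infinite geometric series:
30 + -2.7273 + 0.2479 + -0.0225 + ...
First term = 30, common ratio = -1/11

For |r| < 1, S = a / (1 - r)
S = 30 / (1 - (-1/11))
S = 30 / (12/11)
S = 55/2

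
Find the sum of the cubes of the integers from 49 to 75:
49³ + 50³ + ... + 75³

Use ∑_{k=1}^{n} k³ = [n(n+1)/2]², then subtract the first 48 terms.
∑_{k=1}^{75} k³ = [75×76/2]² = 2850² = 8122500
∑_{k=1}^{48} k³ = [48×49/2]² = 1176² = 1382976
∑_{k=49}^{75} k³ = 8122500 - 1382976 = 6739524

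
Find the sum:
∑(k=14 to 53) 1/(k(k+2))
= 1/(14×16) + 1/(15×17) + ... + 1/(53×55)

Partial fractions: 1/(k(k+2)) = (1/2)[1/k - 1/(k+2)]
Telescoping leaves the first two and last two terms:
= (1/2)[1/14 + 1/15 - 1/54 - 1/55]
= 527/10395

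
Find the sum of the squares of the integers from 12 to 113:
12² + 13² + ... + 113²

Use ∑_{k=1}^{n} k² = n(n+1)(2n+1)/6, then subtract the first 11 terms.
∑_{k=1}^{113} k² = 113×114×227/6 = 487369
∑_{k=1}^{11} k² = 11×12×23/6 = 506
∑_{k=12}^{113} k² = 487369 - 506 = 486863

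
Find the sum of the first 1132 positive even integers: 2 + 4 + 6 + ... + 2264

Sum of first n even numbers = n(n+1)
= 1132×1133
= 1282556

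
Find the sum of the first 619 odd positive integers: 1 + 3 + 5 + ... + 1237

Sum of first n odd numbers = n²
= 619²
= 383161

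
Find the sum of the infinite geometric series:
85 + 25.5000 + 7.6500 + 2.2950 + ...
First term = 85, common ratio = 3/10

For |r| < 1, S = a / (1 - r)
S = 85 / (1 - (3/10))
S = 85 / (7/10)
S = 850/7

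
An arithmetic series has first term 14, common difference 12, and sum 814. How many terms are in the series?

Using S = n/2 × [2a + (n-1)d]
814 = n/2 × [2(14) + (n-1)(12)]
814 = n/2 × [28 + 12n - 12]
1628 = n × [16 + 12n]
12n² + (16)n - 1628 = 0
Discriminant: Δ = (16)² - 4(12)(-1628) = 256 + 78144 = 78400
√Δ = 280
n = [-(16) + √Δ] / (2·12) = (-16 + 280) / 24 = 264 / 24 = 11
(The negative root is discarded since n must be a positive integer.)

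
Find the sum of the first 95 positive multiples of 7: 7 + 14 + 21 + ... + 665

Factor out 7: = 7(1 + 2 + ... + 95) = 7 × n(n+1)/2
= 7 × 95×96/2
= 7 × 4560
= 31920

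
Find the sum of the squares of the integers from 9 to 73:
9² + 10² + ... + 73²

Use ∑_{k=1}^{n} k² = n(n+1)(2n+1)/6, then subtract the first 8 terms.
∑_{k=1}^{73} k² = 73×74×147/6 = 132349
∑_{k=1}^{8} k² = 8×9×17/6 = 204
∑_{k=9}^{73} k² = 132349 - 204 = 132145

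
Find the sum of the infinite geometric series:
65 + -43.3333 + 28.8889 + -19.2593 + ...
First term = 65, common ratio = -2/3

For |r| < 1, S = a / (1 - r)
S = 65 / (1 - (-2/3))
S = 65 / (5/3)
S = 39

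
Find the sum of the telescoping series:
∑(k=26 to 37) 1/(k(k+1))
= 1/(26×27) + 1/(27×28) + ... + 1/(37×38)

Partial fractions: 1/(k(k+1)) = 1/k - 1/(k+1)
The series telescopes:
= (1/26 - 1/27) + (1/27 - 1/28) + ... + (1/37 - 1/38)
= 1/26 - 1/38
= 3/247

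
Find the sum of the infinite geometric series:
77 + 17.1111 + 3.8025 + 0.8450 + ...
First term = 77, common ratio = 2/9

For |r| < 1, S = a / (1 - r)
S = 77 / (1 - (2/9))
S = 77 / (7/9)
S = 99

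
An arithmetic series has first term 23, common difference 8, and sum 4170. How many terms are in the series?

Using S = n/2 × [2a + (n-1)d]
4170 = n/2 × [2(23) + (n-1)(8)]
4170 = n/2 × [46 + 8n - 8]
8340 = n × [38 + 8n]
8n² + (38)n - 8340 = 0
Discriminant: Δ = (38)² - 4(8)(-8340) = 1444 + 266880 = 268324
√Δ = 518
n = [-(38) + √Δ] / (2·8) = (-38 + 518) / 16 = 480 / 16 = 30
(The negative root is discarded since n must be a positive integer.)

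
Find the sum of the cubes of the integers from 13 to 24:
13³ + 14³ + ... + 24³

Use ∑_{k=1}^{n} k³ = [n(n+1)/2]², then subtract the first 12 terms.
∑_{k=1}^{24} k³ = [24×25/2]² = 300² = 90000
∑_{k=1}^{12} k³ = [12×13/2]² = 78² = 6084
∑_{k=13}^{24} k³ = 90000 - 6084 = 83916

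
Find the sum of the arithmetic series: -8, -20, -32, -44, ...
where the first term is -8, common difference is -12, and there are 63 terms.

Sₙ = n/2 × (first + last)
Last term = a + (n-1)d = -8 + (63-1)×(-12) = -752
S_63 = 63/2 × (-8 + (-752))
S_63 = 63/2 × (-760) = -23940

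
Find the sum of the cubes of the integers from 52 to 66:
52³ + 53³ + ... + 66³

Use ∑_{k=1}^{n} k³ = [n(n+1)/2]², then subtract the first 51 terms.
∑_{k=1}^{66} k³ = [66×67/2]² = 2211² = 4888521
∑_{k=1}^{51} k³ = [51×52/2]² = 1326² = 1758276
∑_{k=52}^{66} k³ = 4888521 - 1758276 = 3130245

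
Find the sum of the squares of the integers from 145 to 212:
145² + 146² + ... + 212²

Use ∑_{k=1}^{n} k² = n(n+1)(2n+1)/6, then subtract the first 144 terms.
∑_{k=1}^{212} k² = 212×213×425/6 = 3198550
∑_{k=1}^{144} k² = 144×145×289/6 = 1005720
∑_{k=145}^{212} k² = 3198550 - 1005720 = 2192830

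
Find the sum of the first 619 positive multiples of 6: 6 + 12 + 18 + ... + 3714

Factor out 6: = 6(1 + 2 + ... + 619) = 6 × n(n+1)/2
= 6 × 619×620/2
= 6 × 191890
= 1151340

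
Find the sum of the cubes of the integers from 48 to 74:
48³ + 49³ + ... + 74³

Use ∑_{k=1}^{n} k³ = [n(n+1)/2]², then subtract the first 47 terms.
∑_{k=1}^{74} k³ = [74×75/2]² = 2775² = 7700625
∑_{k=1}^{47} k³ = [47×48/2]² = 1128² = 1272384
∑_{k=48}^{74} k³ = 7700625 - 1272384 = 6428241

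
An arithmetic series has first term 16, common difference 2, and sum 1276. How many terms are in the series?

Using S = n/2 × [2a + (n-1)d]
1276 = n/2 × [2(16) + (n-1)(2)]
1276 = n/2 × [32 + 2n - 2]
2552 = n × [30 + 2n]
2n² + (30)n - 2552 = 0
Discriminant: Δ = (30)² - 4(2)(-2552) = 900 + 20416 = 21316
√Δ = 146
n = [-(30) + √Δ] / (2·2) = (-30 + 146) / 4 = 116 / 4 = 29
(The negative root is discarded since n must be a positive integer.)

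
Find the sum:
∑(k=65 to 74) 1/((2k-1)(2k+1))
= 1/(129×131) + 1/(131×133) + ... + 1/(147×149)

Partial fractions: 1/((2k-1)(2k+1)) = (1/2)[1/(2k-1) - 1/(2k+1)]
The series telescopes:
= (1/2)[1/129 - 1/149]
= 10/19221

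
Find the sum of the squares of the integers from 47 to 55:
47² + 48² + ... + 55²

Use ∑_{k=1}^{n} k² = n(n+1)(2n+1)/6, then subtract the first 46 terms.
∑_{k=1}^{55} k² = 55×56×111/6 = 56980
∑_{k=1}^{46} k² = 46×47×93/6 = 33511
∑_{k=47}^{55} k² = 56980 - 33511 = 23469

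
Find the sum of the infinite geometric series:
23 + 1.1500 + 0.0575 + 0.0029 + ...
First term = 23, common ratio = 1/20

For |r| < 1, S = a / (1 - r)
S = 23 / (1 - (1/20))
S = 23 / (19/20)
S = 460/19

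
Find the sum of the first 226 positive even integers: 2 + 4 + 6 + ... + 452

Sum of first n even numbers = n(n+1)
= 226×227
= 51302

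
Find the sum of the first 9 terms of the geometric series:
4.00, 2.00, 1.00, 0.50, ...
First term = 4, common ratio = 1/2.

Sₙ = a(1 - rⁿ) / (1 - r)
S_9 = 4(1 - (1/2)^9) / (1 - (1/2))
S_9 = 4(1 - (1/512)) / (1/2)
S_9 = 511/64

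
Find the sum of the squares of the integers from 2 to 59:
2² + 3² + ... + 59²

Use ∑_{k=1}^{n} k² = n(n+1)(2n+1)/6, then subtract the first 1 terms.
∑_{k=1}^{59} k² = 59×60×119/6 = 70210
∑_{k=1}^{1} k² = 1×2×3/6 = 1
∑_{k=2}^{59} k² = 70210 - 1 = 70209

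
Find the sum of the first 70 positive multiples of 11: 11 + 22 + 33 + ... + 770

Factor out 11: = 11(1 + 2 + ... + 70) = 11 × n(n+1)/2
= 11 × 70×71/2
= 11 × 2485
= 27335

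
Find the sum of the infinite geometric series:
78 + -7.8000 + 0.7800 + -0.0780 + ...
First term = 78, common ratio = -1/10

For |r| < 1, S = a / (1 - r)
S = 78 / (1 - (-1/10))
S = 78 / (11/10)
S = 780/11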